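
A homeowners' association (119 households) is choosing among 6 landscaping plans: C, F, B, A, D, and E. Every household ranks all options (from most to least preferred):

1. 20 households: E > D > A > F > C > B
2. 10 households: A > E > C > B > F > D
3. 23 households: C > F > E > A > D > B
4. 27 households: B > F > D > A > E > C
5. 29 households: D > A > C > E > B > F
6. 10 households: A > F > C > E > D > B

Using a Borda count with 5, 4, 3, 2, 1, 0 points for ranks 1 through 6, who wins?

A

C: 20·1 + 10·3 + 23·5 + 27·0 + 29·3 + 10·3 = 282
F: 20·2 + 10·1 + 23·4 + 27·4 + 29·0 + 10·4 = 290
B: 20·0 + 10·2 + 23·0 + 27·5 + 29·1 + 10·0 = 184
A: 20·3 + 10·5 + 23·2 + 27·2 + 29·4 + 10·5 = 376
D: 20·4 + 10·0 + 23·1 + 27·3 + 29·5 + 10·1 = 339
E: 20·5 + 10·4 + 23·3 + 27·1 + 29·2 + 10·2 = 314
A has the highest Borda score (376).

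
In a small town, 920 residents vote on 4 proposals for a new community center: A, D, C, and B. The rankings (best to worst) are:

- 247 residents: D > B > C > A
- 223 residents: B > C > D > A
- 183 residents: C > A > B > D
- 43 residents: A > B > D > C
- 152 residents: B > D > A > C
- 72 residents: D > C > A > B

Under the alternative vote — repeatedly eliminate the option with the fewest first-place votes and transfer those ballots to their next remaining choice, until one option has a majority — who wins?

B

Round 1: A 43, D 319, C 183, B 375. Eliminate A.
Round 2: D 319, C 183, B 418. Eliminate C.
Round 3: D 319, B 601. B has a majority.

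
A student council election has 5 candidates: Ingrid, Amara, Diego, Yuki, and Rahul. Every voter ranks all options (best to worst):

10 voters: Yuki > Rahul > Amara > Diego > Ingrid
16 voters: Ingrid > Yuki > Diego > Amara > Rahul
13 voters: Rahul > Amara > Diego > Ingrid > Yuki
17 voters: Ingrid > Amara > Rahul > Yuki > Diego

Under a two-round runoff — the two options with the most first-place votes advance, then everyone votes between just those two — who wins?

Ingrid

Round 1 first-place votes: Ingrid 33, Amara 0, Diego 0, Yuki 10, Rahul 13.
Ingrid and Rahul advance.
Runoff: Ingrid is preferred to Rahul by 33 voters; Rahul by 23.
Ingrid wins the runoff.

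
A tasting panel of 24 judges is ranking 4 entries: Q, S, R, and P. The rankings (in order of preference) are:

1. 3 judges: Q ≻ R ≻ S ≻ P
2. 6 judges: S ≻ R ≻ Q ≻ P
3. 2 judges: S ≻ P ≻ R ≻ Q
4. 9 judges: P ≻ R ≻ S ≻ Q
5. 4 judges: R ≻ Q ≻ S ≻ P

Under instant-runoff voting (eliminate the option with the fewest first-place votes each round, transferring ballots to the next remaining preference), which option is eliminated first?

Round 1: Q 3, S 8, R 4, P 9. Eliminate Q.

Q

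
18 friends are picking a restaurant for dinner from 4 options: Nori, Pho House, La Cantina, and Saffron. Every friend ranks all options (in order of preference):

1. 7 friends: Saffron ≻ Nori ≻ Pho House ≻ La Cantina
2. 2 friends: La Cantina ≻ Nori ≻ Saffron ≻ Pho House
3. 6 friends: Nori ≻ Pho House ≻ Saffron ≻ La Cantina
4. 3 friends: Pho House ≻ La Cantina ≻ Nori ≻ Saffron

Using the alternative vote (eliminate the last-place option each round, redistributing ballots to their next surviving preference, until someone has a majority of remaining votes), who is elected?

Nori

Round 1: Nori 6, Pho House 3, La Cantina 2, Saffron 7. Eliminate La Cantina.
Round 2: Nori 8, Pho House 3, Saffron 7. Eliminate Pho House.
Round 3: Nori 11, Saffron 7. Nori has a majority.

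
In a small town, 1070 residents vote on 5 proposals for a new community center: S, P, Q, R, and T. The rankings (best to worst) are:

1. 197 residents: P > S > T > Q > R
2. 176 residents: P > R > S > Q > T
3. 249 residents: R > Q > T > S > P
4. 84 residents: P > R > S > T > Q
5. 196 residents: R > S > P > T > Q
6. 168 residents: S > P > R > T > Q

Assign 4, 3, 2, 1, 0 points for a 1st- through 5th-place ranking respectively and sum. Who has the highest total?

S: 197·3 + 176·2 + 249·1 + 84·2 + 196·3 + 168·4 = 2620
P: 197·4 + 176·4 + 249·0 + 84·4 + 196·2 + 168·3 = 2724
Q: 197·1 + 176·1 + 249·3 + 84·0 + 196·0 + 168·0 = 1120
R: 197·0 + 176·3 + 249·4 + 84·3 + 196·4 + 168·2 = 2896
T: 197·2 + 176·0 + 249·2 + 84·1 + 196·1 + 168·1 = 1340
R has the highest Borda score (2896).

R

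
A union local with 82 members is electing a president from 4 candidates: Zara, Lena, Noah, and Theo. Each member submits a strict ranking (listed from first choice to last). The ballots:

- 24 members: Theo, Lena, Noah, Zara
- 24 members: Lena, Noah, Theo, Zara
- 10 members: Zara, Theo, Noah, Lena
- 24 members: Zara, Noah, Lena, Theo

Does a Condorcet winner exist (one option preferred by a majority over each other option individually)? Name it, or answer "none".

Lena vs Zara: 48–34 for Lena.
Lena vs Noah: 48–34 for Lena.
Lena vs Theo: 48–34 for Lena.
Lena beats every other option head-to-head.

Lena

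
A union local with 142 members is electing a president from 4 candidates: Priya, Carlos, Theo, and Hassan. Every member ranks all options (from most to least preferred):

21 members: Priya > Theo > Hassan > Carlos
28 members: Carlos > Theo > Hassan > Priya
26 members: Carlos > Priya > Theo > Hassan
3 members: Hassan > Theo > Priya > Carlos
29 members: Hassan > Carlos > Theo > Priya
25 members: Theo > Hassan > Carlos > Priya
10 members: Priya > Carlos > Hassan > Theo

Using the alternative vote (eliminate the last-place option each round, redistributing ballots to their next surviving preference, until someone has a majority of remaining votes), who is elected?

Round 1: Priya 31, Carlos 54, Theo 25, Hassan 32. Eliminate Theo.
Round 2: Priya 31, Carlos 54, Hassan 57. Eliminate Priya.
Round 3: Carlos 64, Hassan 78. Hassan has a majority.

Hassan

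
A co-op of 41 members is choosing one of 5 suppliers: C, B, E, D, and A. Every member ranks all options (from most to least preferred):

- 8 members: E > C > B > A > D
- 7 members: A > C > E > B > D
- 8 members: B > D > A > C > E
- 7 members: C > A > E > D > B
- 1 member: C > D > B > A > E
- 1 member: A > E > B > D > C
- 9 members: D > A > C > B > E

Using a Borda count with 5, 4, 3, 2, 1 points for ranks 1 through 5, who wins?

C: 8·4 + 7·4 + 8·2 + 7·5 + 1·5 + 1·1 + 9·3 = 144
B: 8·3 + 7·2 + 8·5 + 7·1 + 1·3 + 1·3 + 9·2 = 109
E: 8·5 + 7·3 + 8·1 + 7·3 + 1·1 + 1·4 + 9·1 = 104
D: 8·1 + 7·1 + 8·4 + 7·2 + 1·4 + 1·2 + 9·5 = 112
A: 8·2 + 7·5 + 8·3 + 7·4 + 1·2 + 1·5 + 9·4 = 146
A has the highest Borda score (146).

A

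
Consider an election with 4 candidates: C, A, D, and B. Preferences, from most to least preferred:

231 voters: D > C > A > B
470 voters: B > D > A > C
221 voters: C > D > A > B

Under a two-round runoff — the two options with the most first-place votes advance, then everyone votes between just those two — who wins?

Round 1 first-place votes: C 221, A 0, D 231, B 470.
B and D advance.
Runoff: B is preferred to D by 470 voters; D by 452.
B wins the runoff.

B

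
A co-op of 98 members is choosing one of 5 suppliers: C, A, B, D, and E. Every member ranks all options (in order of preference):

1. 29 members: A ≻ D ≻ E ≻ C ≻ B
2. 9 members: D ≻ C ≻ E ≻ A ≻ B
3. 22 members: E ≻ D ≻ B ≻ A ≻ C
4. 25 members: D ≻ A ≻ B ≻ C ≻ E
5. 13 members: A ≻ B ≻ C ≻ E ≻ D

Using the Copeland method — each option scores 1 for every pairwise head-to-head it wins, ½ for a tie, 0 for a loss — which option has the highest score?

D

C: loses to A, B, D, and E → score 0.
A: beats C, B, and E; loses to D → score 3.
B: beats C; loses to A, D, and E → score 1.
D: beats C, A, B, and E → score 4.
E: beats C and B; loses to A and D → score 2.
D has the best pairwise record.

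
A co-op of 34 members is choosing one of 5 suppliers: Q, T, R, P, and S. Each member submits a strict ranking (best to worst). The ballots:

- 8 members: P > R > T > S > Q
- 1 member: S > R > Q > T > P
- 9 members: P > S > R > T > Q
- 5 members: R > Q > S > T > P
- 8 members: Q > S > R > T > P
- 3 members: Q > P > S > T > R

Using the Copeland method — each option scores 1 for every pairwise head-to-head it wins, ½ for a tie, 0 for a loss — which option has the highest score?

Q: ties T and P; loses to R and S → score 1.
T: ties Q; loses to R, P, and S → score 0.5.
R: beats Q and T; loses to P and S → score 2.
P: beats T, R, and S; ties Q → score 3.5.
S: beats Q, T, and R; loses to P → score 3.
P has the best pairwise record.

P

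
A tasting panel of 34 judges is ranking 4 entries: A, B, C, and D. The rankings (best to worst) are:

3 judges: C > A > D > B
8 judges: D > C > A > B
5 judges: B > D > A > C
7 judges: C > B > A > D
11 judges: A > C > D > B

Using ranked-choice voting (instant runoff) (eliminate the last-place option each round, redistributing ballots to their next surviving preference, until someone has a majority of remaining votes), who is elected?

A

Round 1: A 11, B 5, C 10, D 8. Eliminate B.
Round 2: A 11, C 10, D 13. Eliminate C.
Round 3: A 21, D 13. A has a majority.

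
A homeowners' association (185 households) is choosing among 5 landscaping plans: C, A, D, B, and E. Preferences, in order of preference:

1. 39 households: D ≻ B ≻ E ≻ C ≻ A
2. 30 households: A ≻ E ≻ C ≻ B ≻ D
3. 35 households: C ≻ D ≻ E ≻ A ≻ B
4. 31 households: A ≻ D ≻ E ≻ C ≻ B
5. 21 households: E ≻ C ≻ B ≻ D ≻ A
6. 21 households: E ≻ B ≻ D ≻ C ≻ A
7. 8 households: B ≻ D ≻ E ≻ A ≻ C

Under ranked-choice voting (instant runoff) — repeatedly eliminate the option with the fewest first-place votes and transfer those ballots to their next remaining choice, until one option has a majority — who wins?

Round 1: C 35, A 61, D 39, B 8, E 42. Eliminate B.
Round 2: C 35, A 61, D 47, E 42. Eliminate C.
Round 3: A 61, D 82, E 42. Eliminate E.
Round 4: A 61, D 124. D has a majority.

D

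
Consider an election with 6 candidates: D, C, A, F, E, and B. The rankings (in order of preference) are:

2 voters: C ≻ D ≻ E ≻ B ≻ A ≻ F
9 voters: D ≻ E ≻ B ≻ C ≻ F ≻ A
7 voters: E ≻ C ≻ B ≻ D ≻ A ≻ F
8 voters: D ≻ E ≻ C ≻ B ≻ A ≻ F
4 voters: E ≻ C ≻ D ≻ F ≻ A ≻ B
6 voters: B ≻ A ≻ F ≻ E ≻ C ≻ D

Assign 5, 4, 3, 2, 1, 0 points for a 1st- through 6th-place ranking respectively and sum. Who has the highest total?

D: 2·4 + 9·5 + 7·2 + 8·5 + 4·3 + 6·0 = 119
C: 2·5 + 9·2 + 7·4 + 8·3 + 4·4 + 6·1 = 102
A: 2·1 + 9·0 + 7·1 + 8·1 + 4·1 + 6·4 = 45
F: 2·0 + 9·1 + 7·0 + 8·0 + 4·2 + 6·3 = 35
E: 2·3 + 9·4 + 7·5 + 8·4 + 4·5 + 6·2 = 141
B: 2·2 + 9·3 + 7·3 + 8·2 + 4·0 + 6·5 = 98
E has the highest Borda score (141).

E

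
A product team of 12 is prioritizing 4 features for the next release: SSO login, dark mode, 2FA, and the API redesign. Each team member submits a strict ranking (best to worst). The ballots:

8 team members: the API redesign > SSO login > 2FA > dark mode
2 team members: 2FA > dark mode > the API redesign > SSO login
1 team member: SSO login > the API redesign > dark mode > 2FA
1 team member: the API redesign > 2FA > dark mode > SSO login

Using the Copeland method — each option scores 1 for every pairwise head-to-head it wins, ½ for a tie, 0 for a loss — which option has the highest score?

SSO login: beats dark mode and 2FA; loses to the API redesign → score 2.
dark mode: loses to SSO login, 2FA, and the API redesign → score 0.
2FA: beats dark mode; loses to SSO login and the API redesign → score 1.
the API redesign: beats SSO login, dark mode, and 2FA → score 3.
the API redesign has the best pairwise record.

the API redesign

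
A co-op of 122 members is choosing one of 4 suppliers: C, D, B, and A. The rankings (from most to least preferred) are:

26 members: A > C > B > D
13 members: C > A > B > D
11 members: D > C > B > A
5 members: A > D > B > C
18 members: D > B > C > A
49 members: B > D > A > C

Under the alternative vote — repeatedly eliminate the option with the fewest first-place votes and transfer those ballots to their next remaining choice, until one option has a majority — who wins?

Round 1: C 13, D 29, B 49, A 31. Eliminate C.
Round 2: D 29, B 49, A 44. Eliminate D.
Round 3: B 78, A 44. B has a majority.

B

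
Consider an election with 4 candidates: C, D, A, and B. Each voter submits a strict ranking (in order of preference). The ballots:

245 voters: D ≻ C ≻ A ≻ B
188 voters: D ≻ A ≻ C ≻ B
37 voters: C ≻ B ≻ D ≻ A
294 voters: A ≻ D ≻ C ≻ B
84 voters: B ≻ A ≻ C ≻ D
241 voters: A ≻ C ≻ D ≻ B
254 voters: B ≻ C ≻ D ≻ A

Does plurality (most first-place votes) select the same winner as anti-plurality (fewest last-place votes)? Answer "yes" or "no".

Plurality — first-place votes: C 37, D 433, A 535, B 338. Winner: A.
Anti-plurality — last-place votes: C 0, D 84, A 291, B 968. Winner: C.
The two methods disagree.

no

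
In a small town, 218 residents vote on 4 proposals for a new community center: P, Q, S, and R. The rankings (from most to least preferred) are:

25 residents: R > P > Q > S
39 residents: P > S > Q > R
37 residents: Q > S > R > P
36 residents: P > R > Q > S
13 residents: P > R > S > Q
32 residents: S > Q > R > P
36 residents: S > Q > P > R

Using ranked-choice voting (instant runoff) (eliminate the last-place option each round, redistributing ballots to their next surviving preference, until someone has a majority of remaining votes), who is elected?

P

Round 1: P 88, Q 37, S 68, R 25. Eliminate R.
Round 2: P 113, Q 37, S 68. P has a majority.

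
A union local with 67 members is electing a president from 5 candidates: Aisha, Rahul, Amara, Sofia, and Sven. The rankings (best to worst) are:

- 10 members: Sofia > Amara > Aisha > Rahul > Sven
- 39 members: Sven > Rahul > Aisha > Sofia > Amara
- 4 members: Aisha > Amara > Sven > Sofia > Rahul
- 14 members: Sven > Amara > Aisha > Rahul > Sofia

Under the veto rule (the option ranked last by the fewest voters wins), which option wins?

Last-place votes: Aisha 0, Rahul 4, Amara 39, Sofia 14, Sven 10.
Aisha is ranked last by the fewest voters, so Aisha wins.

Aisha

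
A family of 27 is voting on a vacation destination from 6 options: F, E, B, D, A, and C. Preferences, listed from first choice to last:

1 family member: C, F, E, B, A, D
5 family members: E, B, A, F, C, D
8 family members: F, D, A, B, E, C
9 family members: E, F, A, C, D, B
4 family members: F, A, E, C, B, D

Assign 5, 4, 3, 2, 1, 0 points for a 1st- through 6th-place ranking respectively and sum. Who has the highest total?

F

F: 1·4 + 5·2 + 8·5 + 9·4 + 4·5 = 110
E: 1·3 + 5·5 + 8·1 + 9·5 + 4·3 = 93
B: 1·2 + 5·4 + 8·2 + 9·0 + 4·1 = 42
D: 1·0 + 5·0 + 8·4 + 9·1 + 4·0 = 41
A: 1·1 + 5·3 + 8·3 + 9·3 + 4·4 = 83
C: 1·5 + 5·1 + 8·0 + 9·2 + 4·2 = 36
F has the highest Borda score (110).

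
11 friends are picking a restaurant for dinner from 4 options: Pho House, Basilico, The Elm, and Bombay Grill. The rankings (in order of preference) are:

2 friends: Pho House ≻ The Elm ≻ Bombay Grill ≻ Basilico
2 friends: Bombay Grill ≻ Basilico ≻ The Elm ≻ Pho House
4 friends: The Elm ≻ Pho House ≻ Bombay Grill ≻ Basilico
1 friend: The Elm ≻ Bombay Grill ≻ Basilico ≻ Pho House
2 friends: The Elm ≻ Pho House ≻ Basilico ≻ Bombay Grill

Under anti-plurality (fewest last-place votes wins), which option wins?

The Elm

Last-place votes: Pho House 3, Basilico 6, The Elm 0, Bombay Grill 2.
The Elm is ranked last by the fewest voters, so The Elm wins.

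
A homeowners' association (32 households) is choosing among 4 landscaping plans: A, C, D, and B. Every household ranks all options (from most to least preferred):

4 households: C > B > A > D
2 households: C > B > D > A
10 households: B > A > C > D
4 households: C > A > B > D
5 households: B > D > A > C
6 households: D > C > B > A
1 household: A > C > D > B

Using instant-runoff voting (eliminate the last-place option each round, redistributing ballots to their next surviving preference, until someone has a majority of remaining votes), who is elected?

C

Round 1: A 1, C 10, D 6, B 15. Eliminate A.
Round 2: C 11, D 6, B 15. Eliminate D.
Round 3: C 17, B 15. C has a majority.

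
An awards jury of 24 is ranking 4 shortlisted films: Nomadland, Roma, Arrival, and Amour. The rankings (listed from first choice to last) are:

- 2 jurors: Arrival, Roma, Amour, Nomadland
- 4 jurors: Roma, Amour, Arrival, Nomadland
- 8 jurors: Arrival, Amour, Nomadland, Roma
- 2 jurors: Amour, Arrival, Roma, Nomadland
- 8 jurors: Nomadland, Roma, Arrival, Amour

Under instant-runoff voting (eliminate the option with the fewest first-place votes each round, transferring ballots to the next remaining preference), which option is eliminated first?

Round 1: Nomadland 8, Roma 4, Arrival 10, Amour 2. Eliminate Amour.

Amour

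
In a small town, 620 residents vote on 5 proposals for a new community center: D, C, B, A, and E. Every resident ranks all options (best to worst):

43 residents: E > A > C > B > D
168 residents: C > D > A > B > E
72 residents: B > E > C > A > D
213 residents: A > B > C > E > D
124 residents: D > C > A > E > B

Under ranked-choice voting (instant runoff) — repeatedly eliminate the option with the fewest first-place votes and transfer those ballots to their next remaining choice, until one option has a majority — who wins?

C

Round 1: D 124, C 168, B 72, A 213, E 43. Eliminate E.
Round 2: D 124, C 168, B 72, A 256. Eliminate B.
Round 3: D 124, C 240, A 256. Eliminate D.
Round 4: C 364, A 256. C has a majority.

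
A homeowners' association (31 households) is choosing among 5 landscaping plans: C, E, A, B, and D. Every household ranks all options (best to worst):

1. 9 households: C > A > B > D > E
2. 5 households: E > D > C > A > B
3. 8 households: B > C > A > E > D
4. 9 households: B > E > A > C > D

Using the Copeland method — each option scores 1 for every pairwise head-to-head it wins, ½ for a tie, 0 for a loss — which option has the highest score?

C: beats E, A, and D; loses to B → score 3.
E: beats D; loses to C, A, and B → score 1.
A: beats E and D; loses to C and B → score 2.
B: beats C, E, A, and D → score 4.
D: loses to C, E, A, and B → score 0.
B has the best pairwise record.

B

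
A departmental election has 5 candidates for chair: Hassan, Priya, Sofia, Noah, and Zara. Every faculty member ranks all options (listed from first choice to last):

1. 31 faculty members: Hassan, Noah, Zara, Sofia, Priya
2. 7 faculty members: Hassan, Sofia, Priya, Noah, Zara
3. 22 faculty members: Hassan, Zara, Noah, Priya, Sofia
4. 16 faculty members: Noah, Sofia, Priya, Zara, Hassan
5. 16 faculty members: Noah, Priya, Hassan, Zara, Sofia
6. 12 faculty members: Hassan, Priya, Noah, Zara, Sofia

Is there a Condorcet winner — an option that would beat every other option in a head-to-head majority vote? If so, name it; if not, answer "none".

Hassan

Hassan vs Priya: 72–32 for Hassan.
Hassan vs Sofia: 88–16 for Hassan.
Hassan vs Noah: 72–32 for Hassan.
Hassan vs Zara: 88–16 for Hassan.
Hassan beats every other option head-to-head.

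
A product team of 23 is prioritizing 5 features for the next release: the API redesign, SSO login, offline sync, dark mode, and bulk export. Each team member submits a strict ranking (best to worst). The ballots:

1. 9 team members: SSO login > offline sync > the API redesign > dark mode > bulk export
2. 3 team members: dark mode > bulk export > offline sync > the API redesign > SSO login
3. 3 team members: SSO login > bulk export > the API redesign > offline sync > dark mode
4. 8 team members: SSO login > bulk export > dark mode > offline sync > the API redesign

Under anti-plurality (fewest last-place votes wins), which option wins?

Last-place votes: the API redesign 8, SSO login 3, offline sync 0, dark mode 3, bulk export 9.
offline sync is ranked last by the fewest voters, so offline sync wins.

offline sync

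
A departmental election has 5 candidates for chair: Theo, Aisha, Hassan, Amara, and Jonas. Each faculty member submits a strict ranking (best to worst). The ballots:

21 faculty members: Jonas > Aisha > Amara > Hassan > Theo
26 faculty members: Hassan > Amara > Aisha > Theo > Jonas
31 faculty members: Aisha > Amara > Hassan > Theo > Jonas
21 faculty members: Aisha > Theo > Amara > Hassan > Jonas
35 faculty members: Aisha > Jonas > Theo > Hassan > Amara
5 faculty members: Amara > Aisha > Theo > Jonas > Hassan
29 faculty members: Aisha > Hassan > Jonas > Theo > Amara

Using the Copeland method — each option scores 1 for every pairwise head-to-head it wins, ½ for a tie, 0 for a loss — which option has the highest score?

Theo: beats Amara; loses to Aisha, Hassan, and Jonas → score 1.
Aisha: beats Theo, Hassan, Amara, and Jonas → score 4.
Hassan: beats Theo, Amara, and Jonas; loses to Aisha → score 3.
Amara: loses to Theo, Aisha, Hassan, and Jonas → score 0.
Jonas: beats Theo and Amara; loses to Aisha and Hassan → score 2.
Aisha has the best pairwise record.

Aisha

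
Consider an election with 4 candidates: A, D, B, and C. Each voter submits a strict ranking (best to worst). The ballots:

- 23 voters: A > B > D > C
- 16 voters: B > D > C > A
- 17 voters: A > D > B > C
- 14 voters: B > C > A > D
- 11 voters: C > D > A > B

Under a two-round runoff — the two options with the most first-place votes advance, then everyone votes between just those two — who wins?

A

Round 1 first-place votes: A 40, D 0, B 30, C 11.
A and B advance.
Runoff: A is preferred to B by 51 voters; B by 30.
A wins the runoff.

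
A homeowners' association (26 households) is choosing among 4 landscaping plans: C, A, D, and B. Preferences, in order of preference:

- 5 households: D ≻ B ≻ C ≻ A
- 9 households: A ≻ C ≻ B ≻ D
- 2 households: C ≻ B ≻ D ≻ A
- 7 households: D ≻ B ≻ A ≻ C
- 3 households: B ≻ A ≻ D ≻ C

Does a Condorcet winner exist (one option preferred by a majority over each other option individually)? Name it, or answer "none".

B

B vs C: 15–11 for B.
B vs A: 17–9 for B.
B vs D: 14–12 for B.
B beats every other option head-to-head.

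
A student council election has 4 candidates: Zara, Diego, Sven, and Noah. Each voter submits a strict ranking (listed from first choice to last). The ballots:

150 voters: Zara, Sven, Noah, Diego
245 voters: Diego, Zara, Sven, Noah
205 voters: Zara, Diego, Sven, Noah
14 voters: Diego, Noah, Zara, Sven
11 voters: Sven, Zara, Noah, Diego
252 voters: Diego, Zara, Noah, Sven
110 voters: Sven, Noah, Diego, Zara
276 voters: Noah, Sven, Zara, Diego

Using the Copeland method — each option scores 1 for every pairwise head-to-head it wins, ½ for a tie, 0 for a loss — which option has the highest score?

Zara: beats Diego, Sven, and Noah → score 3.
Diego: beats Sven and Noah; loses to Zara → score 2.
Sven: beats Noah; loses to Zara and Diego → score 1.
Noah: loses to Zara, Diego, and Sven → score 0.
Zara has the best pairwise record.

Zara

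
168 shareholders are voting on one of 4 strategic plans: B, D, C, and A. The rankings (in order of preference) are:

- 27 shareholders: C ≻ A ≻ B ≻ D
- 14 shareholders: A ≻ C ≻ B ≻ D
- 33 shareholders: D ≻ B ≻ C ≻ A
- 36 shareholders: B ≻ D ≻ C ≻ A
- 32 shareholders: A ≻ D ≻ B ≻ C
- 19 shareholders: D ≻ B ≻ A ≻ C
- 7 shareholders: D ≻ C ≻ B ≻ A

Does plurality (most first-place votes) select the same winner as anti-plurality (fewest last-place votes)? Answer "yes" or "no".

no

Plurality — first-place votes: B 36, D 59, C 27, A 46. Winner: D.
Anti-plurality — last-place votes: B 0, D 41, C 51, A 76. Winner: B.
The two methods disagree.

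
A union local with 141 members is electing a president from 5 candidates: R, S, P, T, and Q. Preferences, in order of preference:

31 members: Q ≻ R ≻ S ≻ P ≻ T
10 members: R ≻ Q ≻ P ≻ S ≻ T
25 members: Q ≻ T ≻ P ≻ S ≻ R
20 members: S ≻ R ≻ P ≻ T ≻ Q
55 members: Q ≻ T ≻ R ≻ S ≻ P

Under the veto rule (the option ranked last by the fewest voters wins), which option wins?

Last-place votes: R 25, S 0, P 55, T 41, Q 20.
S is ranked last by the fewest voters, so S wins.

S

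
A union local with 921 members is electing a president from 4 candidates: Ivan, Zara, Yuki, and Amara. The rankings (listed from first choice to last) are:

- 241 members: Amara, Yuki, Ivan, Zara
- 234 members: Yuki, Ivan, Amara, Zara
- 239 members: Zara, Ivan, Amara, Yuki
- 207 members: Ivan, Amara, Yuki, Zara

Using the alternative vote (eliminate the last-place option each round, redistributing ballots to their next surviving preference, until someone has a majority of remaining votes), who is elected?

Round 1: Ivan 207, Zara 239, Yuki 234, Amara 241. Eliminate Ivan.
Round 2: Zara 239, Yuki 234, Amara 448. Eliminate Yuki.
Round 3: Zara 239, Amara 682. Amara has a majority.

Amara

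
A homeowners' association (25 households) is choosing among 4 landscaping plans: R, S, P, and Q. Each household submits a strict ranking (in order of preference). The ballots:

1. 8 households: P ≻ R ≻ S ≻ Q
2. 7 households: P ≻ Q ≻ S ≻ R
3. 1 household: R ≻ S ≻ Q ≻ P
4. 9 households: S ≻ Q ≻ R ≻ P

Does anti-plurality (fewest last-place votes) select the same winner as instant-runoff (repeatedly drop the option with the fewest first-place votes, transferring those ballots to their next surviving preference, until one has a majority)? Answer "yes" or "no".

Anti-plurality — last-place votes: R 7, S 0, P 10, Q 8. Winner: S.
Instant-runoff — R1 R 1, S 9, P 15, Q 0 (P winner). Winner: P.
The two methods disagree.

no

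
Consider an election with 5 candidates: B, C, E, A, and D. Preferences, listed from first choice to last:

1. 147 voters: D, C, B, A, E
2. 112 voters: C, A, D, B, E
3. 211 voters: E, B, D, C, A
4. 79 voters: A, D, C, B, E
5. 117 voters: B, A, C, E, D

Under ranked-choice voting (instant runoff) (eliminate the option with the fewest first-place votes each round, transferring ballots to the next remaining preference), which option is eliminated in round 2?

Round 1: B 117, C 112, E 211, A 79, D 147. Eliminate A.
Round 2: B 117, C 112, E 211, D 226. Eliminate C.

C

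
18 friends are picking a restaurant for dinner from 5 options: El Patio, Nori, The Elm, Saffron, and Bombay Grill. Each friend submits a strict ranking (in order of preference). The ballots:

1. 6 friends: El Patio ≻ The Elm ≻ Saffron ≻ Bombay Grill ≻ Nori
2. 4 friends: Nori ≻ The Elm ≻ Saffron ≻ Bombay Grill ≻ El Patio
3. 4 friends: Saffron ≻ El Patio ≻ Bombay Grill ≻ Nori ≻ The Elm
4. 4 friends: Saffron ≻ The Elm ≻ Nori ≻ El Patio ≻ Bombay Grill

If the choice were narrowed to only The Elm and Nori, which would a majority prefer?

Voters preferring The Elm to Nori: 10; preferring Nori to The Elm: 8.
The Elm wins the head-to-head.

The Elm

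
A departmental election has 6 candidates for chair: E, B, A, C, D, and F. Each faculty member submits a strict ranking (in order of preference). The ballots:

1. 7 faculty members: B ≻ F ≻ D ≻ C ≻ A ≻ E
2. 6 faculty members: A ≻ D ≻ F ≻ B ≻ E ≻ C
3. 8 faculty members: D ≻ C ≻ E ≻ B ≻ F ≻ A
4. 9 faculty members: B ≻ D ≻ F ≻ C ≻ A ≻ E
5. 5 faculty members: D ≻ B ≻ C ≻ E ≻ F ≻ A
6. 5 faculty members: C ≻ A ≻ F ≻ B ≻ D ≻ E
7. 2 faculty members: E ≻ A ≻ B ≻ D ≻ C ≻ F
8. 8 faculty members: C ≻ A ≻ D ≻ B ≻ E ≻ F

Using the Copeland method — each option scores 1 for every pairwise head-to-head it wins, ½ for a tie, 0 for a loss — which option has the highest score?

D

E: loses to B, A, C, D, and F → score 0.
B: beats E, A, C, and F; loses to D → score 4.
A: beats E; loses to B, C, D, and F → score 1.
C: beats E, A, and F; loses to B and D → score 3.
D: beats E, B, A, C, and F → score 5.
F: beats E and A; loses to B, C, and D → score 2.
D has the best pairwise record.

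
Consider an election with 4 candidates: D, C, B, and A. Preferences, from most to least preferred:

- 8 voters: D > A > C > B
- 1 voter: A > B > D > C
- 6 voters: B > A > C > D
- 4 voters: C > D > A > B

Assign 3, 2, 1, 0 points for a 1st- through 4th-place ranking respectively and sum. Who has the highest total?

D: 8·3 + 1·1 + 6·0 + 4·2 = 33
C: 8·1 + 1·0 + 6·1 + 4·3 = 26
B: 8·0 + 1·2 + 6·3 + 4·0 = 20
A: 8·2 + 1·3 + 6·2 + 4·1 = 35
A has the highest Borda score (35).

A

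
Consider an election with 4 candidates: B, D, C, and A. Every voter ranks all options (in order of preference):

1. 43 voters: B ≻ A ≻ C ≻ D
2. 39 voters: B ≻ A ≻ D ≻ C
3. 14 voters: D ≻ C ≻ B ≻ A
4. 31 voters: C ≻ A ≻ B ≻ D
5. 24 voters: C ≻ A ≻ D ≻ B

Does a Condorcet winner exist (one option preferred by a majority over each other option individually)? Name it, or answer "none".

B

B vs D: 113–38 for B.
B vs C: 82–69 for B.
B vs A: 96–55 for B.
B beats every other option head-to-head.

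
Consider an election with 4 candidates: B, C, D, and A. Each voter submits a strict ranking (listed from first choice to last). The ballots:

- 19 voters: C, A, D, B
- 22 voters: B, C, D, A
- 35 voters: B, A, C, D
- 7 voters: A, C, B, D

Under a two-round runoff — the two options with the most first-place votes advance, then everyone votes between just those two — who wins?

Round 1 first-place votes: B 57, C 19, D 0, A 7.
B and C advance.
Runoff: B is preferred to C by 57 voters; C by 26.
B wins the runoff.

B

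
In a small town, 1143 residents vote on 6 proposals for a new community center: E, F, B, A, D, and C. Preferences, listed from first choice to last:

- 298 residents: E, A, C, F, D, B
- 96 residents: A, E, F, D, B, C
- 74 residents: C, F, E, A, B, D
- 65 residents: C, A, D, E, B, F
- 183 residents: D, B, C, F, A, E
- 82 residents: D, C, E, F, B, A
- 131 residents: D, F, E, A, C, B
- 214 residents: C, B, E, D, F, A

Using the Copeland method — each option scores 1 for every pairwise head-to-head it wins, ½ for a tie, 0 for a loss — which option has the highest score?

E: beats F, B, A, and D; loses to C → score 4.
F: beats B and A; loses to E, D, and C → score 2.
B: loses to E, F, A, D, and C → score 0.
A: beats B; loses to E, F, D, and C → score 1.
D: beats F, B, and A; loses to E and C → score 3.
C: beats E, F, B, A, and D → score 5.
C has the best pairwise record.

C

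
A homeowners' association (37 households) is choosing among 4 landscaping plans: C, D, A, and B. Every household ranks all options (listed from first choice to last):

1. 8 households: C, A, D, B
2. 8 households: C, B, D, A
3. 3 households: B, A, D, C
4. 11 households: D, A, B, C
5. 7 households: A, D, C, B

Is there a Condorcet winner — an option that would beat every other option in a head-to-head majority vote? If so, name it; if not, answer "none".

D

D vs C: 21–16 for D.
D vs A: 19–18 for D.
D vs B: 26–11 for D.
D beats every other option head-to-head.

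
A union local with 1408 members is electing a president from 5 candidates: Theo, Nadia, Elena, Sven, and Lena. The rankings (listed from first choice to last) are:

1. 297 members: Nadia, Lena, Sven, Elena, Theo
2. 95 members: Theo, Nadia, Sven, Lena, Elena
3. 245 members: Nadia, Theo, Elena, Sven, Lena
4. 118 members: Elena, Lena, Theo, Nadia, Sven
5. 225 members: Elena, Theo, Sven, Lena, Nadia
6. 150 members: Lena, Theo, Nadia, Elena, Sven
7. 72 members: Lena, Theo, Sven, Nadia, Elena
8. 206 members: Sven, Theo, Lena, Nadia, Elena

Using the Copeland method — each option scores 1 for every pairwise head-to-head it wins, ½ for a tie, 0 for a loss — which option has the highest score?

Theo

Theo: beats Nadia, Elena, Sven, and Lena → score 4.
Nadia: beats Elena and Sven; loses to Theo and Lena → score 2.
Elena: beats Sven; loses to Theo, Nadia, and Lena → score 1.
Sven: beats Lena; loses to Theo, Nadia, and Elena → score 1.
Lena: beats Nadia and Elena; loses to Theo and Sven → score 2.
Theo has the best pairwise record.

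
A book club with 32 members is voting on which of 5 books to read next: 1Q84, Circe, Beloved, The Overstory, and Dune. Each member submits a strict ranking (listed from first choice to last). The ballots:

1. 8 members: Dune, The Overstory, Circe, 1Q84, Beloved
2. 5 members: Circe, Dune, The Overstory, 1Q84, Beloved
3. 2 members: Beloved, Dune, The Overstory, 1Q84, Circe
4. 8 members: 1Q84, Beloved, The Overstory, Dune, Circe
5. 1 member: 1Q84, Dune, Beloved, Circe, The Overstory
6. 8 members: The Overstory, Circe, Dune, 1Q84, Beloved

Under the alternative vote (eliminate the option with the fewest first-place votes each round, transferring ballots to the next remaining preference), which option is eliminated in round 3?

The Overstory

Round 1: 1Q84 9, Circe 5, Beloved 2, The Overstory 8, Dune 8. Eliminate Beloved.
Round 2: 1Q84 9, Circe 5, The Overstory 8, Dune 10. Eliminate Circe.
Round 3: 1Q84 9, The Overstory 8, Dune 15. Eliminate The Overstory.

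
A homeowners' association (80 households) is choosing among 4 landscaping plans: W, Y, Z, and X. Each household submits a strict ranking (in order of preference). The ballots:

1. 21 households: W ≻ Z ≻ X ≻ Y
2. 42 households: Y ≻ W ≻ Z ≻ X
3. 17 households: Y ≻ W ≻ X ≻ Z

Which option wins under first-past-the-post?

Y

First-place votes: W 21, Y 59, Z 0, X 0.
Y has the most first-place votes.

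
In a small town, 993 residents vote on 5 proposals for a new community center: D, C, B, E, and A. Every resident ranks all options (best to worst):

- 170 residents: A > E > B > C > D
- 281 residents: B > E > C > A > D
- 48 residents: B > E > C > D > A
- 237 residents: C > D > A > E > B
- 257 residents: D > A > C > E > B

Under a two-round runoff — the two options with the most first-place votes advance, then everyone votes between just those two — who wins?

B

Round 1 first-place votes: D 257, C 237, B 329, E 0, A 170.
B and D advance.
Runoff: B is preferred to D by 499 voters; D by 494.
B wins the runoff.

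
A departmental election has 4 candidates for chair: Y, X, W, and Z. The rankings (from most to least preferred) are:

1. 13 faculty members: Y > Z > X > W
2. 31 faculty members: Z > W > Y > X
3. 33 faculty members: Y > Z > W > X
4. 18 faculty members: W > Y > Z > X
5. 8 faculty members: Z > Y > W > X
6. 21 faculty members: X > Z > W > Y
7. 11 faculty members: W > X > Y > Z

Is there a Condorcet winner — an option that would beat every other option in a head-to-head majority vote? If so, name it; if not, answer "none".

none

Checking pairwise contests:
W beats Y 81–54.
Y beats X 103–32.
Z beats W 106–29.
Y beats Z 75–60.
Every option loses at least one head-to-head, so there is no Condorcet winner.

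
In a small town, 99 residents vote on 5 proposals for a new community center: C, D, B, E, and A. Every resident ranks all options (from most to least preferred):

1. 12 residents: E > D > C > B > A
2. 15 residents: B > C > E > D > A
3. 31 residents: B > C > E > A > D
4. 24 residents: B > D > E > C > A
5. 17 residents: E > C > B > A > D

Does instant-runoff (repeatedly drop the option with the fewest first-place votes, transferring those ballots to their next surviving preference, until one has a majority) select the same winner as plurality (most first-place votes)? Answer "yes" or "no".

Instant-runoff — R1 C 0, D 0, B 70, E 29, A 0 (B winner). Winner: B.
Plurality — first-place votes: C 0, D 0, B 70, E 29, A 0. Winner: B.
The two methods agree.

yes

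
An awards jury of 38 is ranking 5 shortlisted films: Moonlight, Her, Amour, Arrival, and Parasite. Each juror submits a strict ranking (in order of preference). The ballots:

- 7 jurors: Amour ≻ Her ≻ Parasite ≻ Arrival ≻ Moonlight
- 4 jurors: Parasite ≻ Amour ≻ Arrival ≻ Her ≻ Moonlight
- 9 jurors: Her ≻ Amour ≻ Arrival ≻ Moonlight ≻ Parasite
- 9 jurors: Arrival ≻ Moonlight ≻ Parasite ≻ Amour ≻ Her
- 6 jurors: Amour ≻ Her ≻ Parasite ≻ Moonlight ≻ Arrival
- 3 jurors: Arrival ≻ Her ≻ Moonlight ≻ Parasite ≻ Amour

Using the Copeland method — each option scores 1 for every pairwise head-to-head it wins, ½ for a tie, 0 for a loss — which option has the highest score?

Amour

Moonlight: beats Parasite; loses to Her, Amour, and Arrival → score 1.
Her: beats Moonlight, Arrival, and Parasite; loses to Amour → score 3.
Amour: beats Moonlight, Her, Arrival, and Parasite → score 4.
Arrival: beats Moonlight and Parasite; loses to Her and Amour → score 2.
Parasite: loses to Moonlight, Her, Amour, and Arrival → score 0.
Amour has the best pairwise record.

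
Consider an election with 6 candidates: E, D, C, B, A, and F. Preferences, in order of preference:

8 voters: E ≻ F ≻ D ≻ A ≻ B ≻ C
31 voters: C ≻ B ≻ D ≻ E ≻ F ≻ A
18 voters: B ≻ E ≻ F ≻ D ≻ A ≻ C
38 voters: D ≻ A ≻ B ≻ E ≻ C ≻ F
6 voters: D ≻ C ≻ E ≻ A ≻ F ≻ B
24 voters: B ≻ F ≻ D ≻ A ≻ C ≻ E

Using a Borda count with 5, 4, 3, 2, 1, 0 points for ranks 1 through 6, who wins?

B

E: 8·5 + 31·2 + 18·4 + 38·2 + 6·3 + 24·0 = 268
D: 8·3 + 31·3 + 18·2 + 38·5 + 6·5 + 24·3 = 445
C: 8·0 + 31·5 + 18·0 + 38·1 + 6·4 + 24·1 = 241
B: 8·1 + 31·4 + 18·5 + 38·3 + 6·0 + 24·5 = 456
A: 8·2 + 31·0 + 18·1 + 38·4 + 6·2 + 24·2 = 246
F: 8·4 + 31·1 + 18·3 + 38·0 + 6·1 + 24·4 = 219
B has the highest Borda score (456).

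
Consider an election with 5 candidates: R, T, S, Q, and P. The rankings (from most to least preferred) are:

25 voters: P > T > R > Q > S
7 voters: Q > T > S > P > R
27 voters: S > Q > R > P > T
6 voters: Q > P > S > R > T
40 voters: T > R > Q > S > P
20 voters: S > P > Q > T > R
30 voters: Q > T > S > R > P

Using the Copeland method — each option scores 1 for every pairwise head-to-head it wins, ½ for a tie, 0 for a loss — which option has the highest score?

Q

R: beats P; loses to T, S, and Q → score 1.
T: beats R and S; loses to Q and P → score 2.
S: beats R and P; loses to T and Q → score 2.
Q: beats R, T, S, and P → score 4.
P: beats T; loses to R, S, and Q → score 1.
Q has the best pairwise record.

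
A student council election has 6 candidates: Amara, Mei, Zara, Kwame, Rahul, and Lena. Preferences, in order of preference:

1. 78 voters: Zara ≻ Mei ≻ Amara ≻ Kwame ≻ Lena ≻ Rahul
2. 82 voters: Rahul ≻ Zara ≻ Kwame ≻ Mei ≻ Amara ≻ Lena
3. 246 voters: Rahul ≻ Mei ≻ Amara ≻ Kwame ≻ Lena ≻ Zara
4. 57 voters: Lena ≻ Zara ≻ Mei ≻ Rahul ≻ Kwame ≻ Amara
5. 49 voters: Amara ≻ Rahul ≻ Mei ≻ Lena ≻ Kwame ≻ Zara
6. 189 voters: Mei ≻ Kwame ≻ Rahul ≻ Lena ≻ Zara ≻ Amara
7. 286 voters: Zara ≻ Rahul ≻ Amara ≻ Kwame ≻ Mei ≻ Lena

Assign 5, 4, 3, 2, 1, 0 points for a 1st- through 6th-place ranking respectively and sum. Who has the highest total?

Rahul

Amara: 78·3 + 82·1 + 246·3 + 57·0 + 49·5 + 189·0 + 286·3 = 2157
Mei: 78·4 + 82·2 + 246·4 + 57·3 + 49·3 + 189·5 + 286·1 = 3009
Zara: 78·5 + 82·4 + 246·0 + 57·4 + 49·0 + 189·1 + 286·5 = 2565
Kwame: 78·2 + 82·3 + 246·2 + 57·1 + 49·1 + 189·4 + 286·2 = 2328
Rahul: 78·0 + 82·5 + 246·5 + 57·2 + 49·4 + 189·3 + 286·4 = 3661
Lena: 78·1 + 82·0 + 246·1 + 57·5 + 49·2 + 189·2 + 286·0 = 1085
Rahul has the highest Borda score (3661).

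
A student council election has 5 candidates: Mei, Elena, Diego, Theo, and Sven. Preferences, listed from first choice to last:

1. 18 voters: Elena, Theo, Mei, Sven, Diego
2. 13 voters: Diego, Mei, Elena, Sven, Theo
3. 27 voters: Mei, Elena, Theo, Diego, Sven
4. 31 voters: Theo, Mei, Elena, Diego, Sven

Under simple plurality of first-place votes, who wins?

Theo

First-place votes: Mei 27, Elena 18, Diego 13, Theo 31, Sven 0.
Theo has the most first-place votes.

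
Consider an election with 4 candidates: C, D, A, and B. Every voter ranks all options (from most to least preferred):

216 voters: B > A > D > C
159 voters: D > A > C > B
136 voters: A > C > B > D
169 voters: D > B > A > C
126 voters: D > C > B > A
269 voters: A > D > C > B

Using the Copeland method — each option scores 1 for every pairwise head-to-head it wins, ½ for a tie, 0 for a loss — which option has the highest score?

A

C: beats B; loses to D and A → score 1.
D: beats C and B; loses to A → score 2.
A: beats C, D, and B → score 3.
B: loses to C, D, and A → score 0.
A has the best pairwise record.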